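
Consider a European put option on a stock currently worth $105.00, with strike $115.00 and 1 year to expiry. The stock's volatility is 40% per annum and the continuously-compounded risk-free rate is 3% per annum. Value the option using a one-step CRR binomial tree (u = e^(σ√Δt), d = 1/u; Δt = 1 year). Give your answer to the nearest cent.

$24.32

CRR parameters: u = e^(σ√Δt) = e^(0.4·√1) = 1.4918, d = 1/u = 0.6703
Per-period rate: rΔt = 0.03·1 = 0.03, so R = e^0.03 = 1.0305
Risk-neutral probability p = (e^0.03 − 0.6703)/(1.4918 − 0.6703) = 0.3601/0.8215 = 0.4384
Terminal stock prices: S_u = 156.6, S_d = 70.38
Terminal payoffs (K − S): max(-41.64, 0) = 0, max(44.62, 0) = 44.62
Node 0 (S = 105): V_0 = e^(−0.03)·[0.4384·0.0000 + 0.5616·44.6164] = 24.3167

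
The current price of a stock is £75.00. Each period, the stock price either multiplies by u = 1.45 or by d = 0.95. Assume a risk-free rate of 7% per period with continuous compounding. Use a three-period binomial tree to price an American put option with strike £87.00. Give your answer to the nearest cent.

£12.00

Risk-neutral probability p = (e^0.07 − 0.95)/(1.45 − 0.95) = 0.1225/0.5000 = 0.2450
Terminal stock prices: S_uuu = 228.6, S_uud = 149.8, S_udd = 98.15, S_ddd = 64.3
Terminal payoffs (K − S): max(-141.6, 0) = 0, max(-62.8, 0) = 0, max(-11.15, 0) = 0, max(22.7, 0) = 22.7
Node uu (S = 157.7): continuation = e^(−0.07)·[0.2450·0.0000 + 0.7550·0.0000] = 0.0000; exercise value = 0.0000 ≤ continuation, so V_uu = 0.0000
Node ud (S = 103.3): continuation = e^(−0.07)·[0.2450·0.0000 + 0.7550·0.0000] = 0.0000; exercise value = 0.0000 ≤ continuation, so V_ud = 0.0000
Node dd (S = 67.69): continuation = e^(−0.07)·[0.2450·0.0000 + 0.7550·22.6969] = 15.9773; exercise value = 19.3125 > continuation, so V_dd = 19.3125 (exercise)
Node u (S = 108.8): continuation = e^(−0.07)·[0.2450·0.0000 + 0.7550·0.0000] = 0.0000; exercise value = 0.0000 ≤ continuation, so V_u = 0.0000
Node d (S = 71.25): continuation = e^(−0.07)·[0.2450·0.0000 + 0.7550·19.3125] = 13.5949; exercise value = 15.7500 > continuation, so V_d = 15.7500 (exercise)
Node 0 (S = 75): continuation = e^(−0.07)·[0.2450·0.0000 + 0.7550·15.7500] = 11.0871; exercise value = 12.0000 > continuation, so V_0 = 12.0000 (exercise)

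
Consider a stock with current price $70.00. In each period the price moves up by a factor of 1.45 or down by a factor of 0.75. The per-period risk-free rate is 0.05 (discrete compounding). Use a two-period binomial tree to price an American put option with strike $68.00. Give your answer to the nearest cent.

Risk-neutral probability p = (1 + 0.05 − 0.75)/(1.45 − 0.75) = 0.3000/0.7000 = 0.4286
Terminal stock prices: S_uu = 147.2, S_ud = 76.12, S_dd = 39.38
Terminal payoffs (K − S): max(-79.18, 0) = 0, max(-8.125, 0) = 0, max(28.62, 0) = 28.62
Node u (S = 101.5): continuation = 1/1.05·[0.4286·0.0000 + 0.5714·0.0000] = 0.0000; exercise value = 0.0000 ≤ continuation, so V_u = 0.0000
Node d (S = 52.5): continuation = 1/1.05·[0.4286·0.0000 + 0.5714·28.6250] = 15.5782; exercise value = 15.5000 ≤ continuation, so V_d = 15.5782
Node 0 (S = 70): continuation = 1/1.05·[0.4286·0.0000 + 0.5714·15.5782] = 8.4779; exercise value = 0.0000 ≤ continuation, so V_0 = 8.4779

$8.48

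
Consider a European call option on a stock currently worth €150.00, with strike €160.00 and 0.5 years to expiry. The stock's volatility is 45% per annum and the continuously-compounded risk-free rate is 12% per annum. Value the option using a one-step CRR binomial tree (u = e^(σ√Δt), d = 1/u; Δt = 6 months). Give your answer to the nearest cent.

€22.48

CRR parameters: u = e^(σ√Δt) = e^(0.45·√0.5) = 1.3746, d = 1/u = 0.7275
Per-period rate: rΔt = 0.12·0.5 = 0.06, so R = e^0.06 = 1.0618
Risk-neutral probability p = (e^0.06 − 0.7275)/(1.3746 − 0.7275) = 0.3344/0.6472 = 0.5167
Terminal stock prices: S_u = 206.2, S_d = 109.1
Terminal payoffs (S − K): max(46.2, 0) = 46.2, max(-50.88, 0) = 0
Node 0 (S = 150): V_0 = e^(−0.06)·[0.5167·46.1973 + 0.4833·0.0000] = 22.4784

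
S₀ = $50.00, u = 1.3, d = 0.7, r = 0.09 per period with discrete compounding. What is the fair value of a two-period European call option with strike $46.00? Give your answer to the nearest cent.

$13.69

Risk-neutral probability p = (1 + 0.09 − 0.7)/(1.3 − 0.7) = 0.3900/0.6000 = 0.6500
Terminal stock prices: S_uu = 84.5, S_ud = 45.5, S_dd = 24.5
Terminal payoffs (S − K): max(38.5, 0) = 38.5, max(-0.5, 0) = 0, max(-21.5, 0) = 0
Node u (S = 65): V_u = 1/1.09·[0.6500·38.5000 + 0.3500·0.0000] = 22.9587
Node d (S = 35): V_d = 1/1.09·[0.6500·0.0000 + 0.3500·0.0000] = 0.0000
Node 0 (S = 50): V_0 = 1/1.09·[0.6500·22.9587 + 0.3500·0.0000] = 13.6910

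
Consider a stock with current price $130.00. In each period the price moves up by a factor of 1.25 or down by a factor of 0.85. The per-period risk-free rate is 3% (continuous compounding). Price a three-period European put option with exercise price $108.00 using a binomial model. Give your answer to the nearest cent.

Risk-neutral probability p = (e^0.03 − 0.85)/(1.25 − 0.85) = 0.1805/0.4000 = 0.4511
Terminal stock prices: S_uuu = 253.9, S_uud = 172.7, S_udd = 117.4, S_ddd = 79.84
Terminal payoffs (K − S): max(-145.9, 0) = 0, max(-64.66, 0) = 0, max(-9.406, 0) = 0, max(28.16, 0) = 28.16
Node uu (S = 203.1): V_uu = e^(−0.03)·[0.4511·0.0000 + 0.5489·0.0000] = 0.0000
Node ud (S = 138.1): V_ud = e^(−0.03)·[0.4511·0.0000 + 0.5489·0.0000] = 0.0000
Node dd (S = 93.92): V_dd = e^(−0.03)·[0.4511·0.0000 + 0.5489·28.1638] = 15.0012
Node u (S = 162.5): V_u = e^(−0.03)·[0.4511·0.0000 + 0.5489·0.0000] = 0.0000
Node d (S = 110.5): V_d = e^(−0.03)·[0.4511·0.0000 + 0.5489·15.0012] = 7.9903
Node 0 (S = 130): V_0 = e^(−0.03)·[0.4511·0.0000 + 0.5489·7.9903] = 4.2560

$4.26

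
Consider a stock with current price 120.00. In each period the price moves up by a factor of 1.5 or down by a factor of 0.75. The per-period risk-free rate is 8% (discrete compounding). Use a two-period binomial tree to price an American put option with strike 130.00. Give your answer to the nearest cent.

Risk-neutral probability p = (1 + 0.08 − 0.75)/(1.5 − 0.75) = 0.3300/0.7500 = 0.4400
Terminal stock prices: S_uu = 270, S_ud = 135, S_dd = 67.5
Terminal payoffs (K − S): max(-140, 0) = 0, max(-5, 0) = 0, max(62.5, 0) = 62.5
Node u (S = 180): continuation = 1/1.08·[0.4400·0.0000 + 0.5600·0.0000] = 0.0000; exercise value = 0.0000 ≤ continuation, so V_u = 0.0000
Node d (S = 90): continuation = 1/1.08·[0.4400·0.0000 + 0.5600·62.5000] = 32.4074; exercise value = 40.0000 > continuation, so V_d = 40.0000 (exercise)
Node 0 (S = 120): continuation = 1/1.08·[0.4400·0.0000 + 0.5600·40.0000] = 20.7407; exercise value = 10.0000 ≤ continuation, so V_0 = 20.7407

20.74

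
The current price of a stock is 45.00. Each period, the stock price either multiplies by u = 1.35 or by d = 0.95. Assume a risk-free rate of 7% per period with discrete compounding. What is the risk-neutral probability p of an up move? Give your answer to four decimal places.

Risk-neutral probability p = (1 + 0.07 − 0.95)/(1.35 − 0.95) = 0.1200/0.4000 = 0.3000

p = 0.3000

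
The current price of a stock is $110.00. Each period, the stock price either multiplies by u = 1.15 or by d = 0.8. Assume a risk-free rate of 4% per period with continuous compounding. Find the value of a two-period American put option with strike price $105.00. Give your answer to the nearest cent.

$5.85

Risk-neutral probability p = (e^0.04 − 0.8)/(1.15 − 0.8) = 0.2408/0.3500 = 0.6880
Terminal stock prices: S_uu = 145.5, S_ud = 101.2, S_dd = 70.4
Terminal payoffs (K − S): max(-40.47, 0) = 0, max(3.8, 0) = 3.8, max(34.6, 0) = 34.6
Node u (S = 126.5): continuation = e^(−0.04)·[0.6880·0.0000 + 0.3120·3.8000] = 1.1390; exercise value = 0.0000 ≤ continuation, so V_u = 1.1390
Node d (S = 88): continuation = e^(−0.04)·[0.6880·3.8000 + 0.3120·34.6000] = 12.8829; exercise value = 17.0000 > continuation, so V_d = 17.0000 (exercise)
Node 0 (S = 110): continuation = e^(−0.04)·[0.6880·1.1390 + 0.3120·17.0000] = 5.8485; exercise value = 0.0000 ≤ continuation, so V_0 = 5.8485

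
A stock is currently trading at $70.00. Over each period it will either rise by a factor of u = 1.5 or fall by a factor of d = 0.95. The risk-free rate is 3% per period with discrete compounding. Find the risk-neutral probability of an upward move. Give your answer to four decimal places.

Risk-neutral probability p = (1 + 0.03 − 0.95)/(1.5 − 0.95) = 0.0800/0.5500 = 0.1455

p = 0.1455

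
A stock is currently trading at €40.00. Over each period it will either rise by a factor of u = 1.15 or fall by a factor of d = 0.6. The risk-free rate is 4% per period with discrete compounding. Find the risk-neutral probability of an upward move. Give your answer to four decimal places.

Risk-neutral probability p = (1 + 0.04 − 0.6)/(1.15 − 0.6) = 0.4400/0.5500 = 0.8000

p = 0.8000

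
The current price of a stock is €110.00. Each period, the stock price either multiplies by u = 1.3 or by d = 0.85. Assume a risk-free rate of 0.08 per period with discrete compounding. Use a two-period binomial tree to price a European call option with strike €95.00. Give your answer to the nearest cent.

Risk-neutral probability p = (1 + 0.08 − 0.85)/(1.3 − 0.85) = 0.2300/0.4500 = 0.5111
Terminal stock prices: S_uu = 185.9, S_ud = 121.5, S_dd = 79.47
Terminal payoffs (S − K): max(90.9, 0) = 90.9, max(26.55, 0) = 26.55, max(-15.53, 0) = 0
Node u (S = 143): V_u = 1/1.08·[0.5111·90.9000 + 0.4889·26.5500] = 55.0370
Node d (S = 93.5): V_d = 1/1.08·[0.5111·26.5500 + 0.4889·0.0000] = 12.5648
Node 0 (S = 110): V_0 = 1/1.08·[0.5111·55.0370 + 0.4889·12.5648] = 31.7341

€31.73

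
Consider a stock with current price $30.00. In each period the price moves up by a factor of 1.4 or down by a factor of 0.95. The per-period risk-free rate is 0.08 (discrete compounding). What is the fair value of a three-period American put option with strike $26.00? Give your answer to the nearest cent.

Risk-neutral probability p = (1 + 0.08 − 0.95)/(1.4 − 0.95) = 0.1300/0.4500 = 0.2889
Terminal stock prices: S_uuu = 82.32, S_uud = 55.86, S_udd = 37.91, S_ddd = 25.72
Terminal payoffs (K − S): max(-56.32, 0) = 0, max(-29.86, 0) = 0, max(-11.91, 0) = 0, max(0.2788, 0) = 0.2788
Node uu (S = 58.8): continuation = 1/1.08·[0.2889·0.0000 + 0.7111·0.0000] = 0.0000; exercise value = 0.0000 ≤ continuation, so V_uu = 0.0000
Node ud (S = 39.9): continuation = 1/1.08·[0.2889·0.0000 + 0.7111·0.0000] = 0.0000; exercise value = 0.0000 ≤ continuation, so V_ud = 0.0000
Node dd (S = 27.07): continuation = 1/1.08·[0.2889·0.0000 + 0.7111·0.2788] = 0.1835; exercise value = 0.0000 ≤ continuation, so V_dd = 0.1835
Node u (S = 42): continuation = 1/1.08·[0.2889·0.0000 + 0.7111·0.0000] = 0.0000; exercise value = 0.0000 ≤ continuation, so V_u = 0.0000
Node d (S = 28.5): continuation = 1/1.08·[0.2889·0.0000 + 0.7111·0.1835] = 0.1208; exercise value = 0.0000 ≤ continuation, so V_d = 0.1208
Node 0 (S = 30): continuation = 1/1.08·[0.2889·0.0000 + 0.7111·0.1208] = 0.0796; exercise value = 0.0000 ≤ continuation, so V_0 = 0.0796

$0.08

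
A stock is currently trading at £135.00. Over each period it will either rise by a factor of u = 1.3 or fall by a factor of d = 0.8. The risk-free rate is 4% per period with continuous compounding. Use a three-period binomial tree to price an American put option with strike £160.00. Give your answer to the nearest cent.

£31.37

Risk-neutral probability p = (e^0.04 − 0.8)/(1.3 − 0.8) = 0.2408/0.5000 = 0.4816
Terminal stock prices: S_uuu = 296.6, S_uud = 182.5, S_udd = 112.3, S_ddd = 69.12
Terminal payoffs (K − S): max(-136.6, 0) = 0, max(-22.52, 0) = 0, max(47.68, 0) = 47.68, max(90.88, 0) = 90.88
Node uu (S = 228.2): continuation = e^(−0.04)·[0.4816·0.0000 + 0.5184·0.0000] = 0.0000; exercise value = 0.0000 ≤ continuation, so V_uu = 0.0000
Node ud (S = 140.4): continuation = e^(−0.04)·[0.4816·0.0000 + 0.5184·47.6800] = 23.7471; exercise value = 19.6000 ≤ continuation, so V_ud = 23.7471
Node dd (S = 86.4): continuation = e^(−0.04)·[0.4816·47.6800 + 0.5184·90.8800] = 67.3263; exercise value = 73.6000 > continuation, so V_dd = 73.6000 (exercise)
Node u (S = 175.5): continuation = e^(−0.04)·[0.4816·0.0000 + 0.5184·23.7471] = 11.8273; exercise value = 0.0000 ≤ continuation, so V_u = 11.8273
Node d (S = 108): continuation = e^(−0.04)·[0.4816·23.7471 + 0.5184·73.6000] = 47.6453; exercise value = 52.0000 > continuation, so V_d = 52.0000 (exercise)
Node 0 (S = 135): continuation = e^(−0.04)·[0.4816·11.8273 + 0.5184·52.0000] = 31.3717; exercise value = 25.0000 ≤ continuation, so V_0 = 31.3717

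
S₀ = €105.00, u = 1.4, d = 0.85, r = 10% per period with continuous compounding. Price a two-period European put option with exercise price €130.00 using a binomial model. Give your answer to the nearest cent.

€14.79

Risk-neutral probability p = (e^0.1 − 0.85)/(1.4 − 0.85) = 0.2552/0.5500 = 0.4639
Terminal stock prices: S_uu = 205.8, S_ud = 125, S_dd = 75.86
Terminal payoffs (K − S): max(-75.8, 0) = 0, max(5.05, 0) = 5.05, max(54.14, 0) = 54.14
Node u (S = 147): V_u = e^(−0.1)·[0.4639·0.0000 + 0.5361·5.0500] = 2.4495
Node d (S = 89.25): V_d = e^(−0.1)·[0.4639·5.0500 + 0.5361·54.1375] = 28.3789
Node 0 (S = 105): V_0 = e^(−0.1)·[0.4639·2.4495 + 0.5361·28.3789] = 14.7932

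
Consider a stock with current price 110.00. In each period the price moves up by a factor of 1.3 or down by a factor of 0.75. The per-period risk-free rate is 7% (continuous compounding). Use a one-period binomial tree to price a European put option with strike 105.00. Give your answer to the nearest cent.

8.68

Risk-neutral probability p = (e^0.07 − 0.75)/(1.3 − 0.75) = 0.3225/0.5500 = 0.5864
Terminal stock prices: S_u = 143, S_d = 82.5
Terminal payoffs (K − S): max(-38, 0) = 0, max(22.5, 0) = 22.5
Node 0 (S = 110): V_0 = e^(−0.07)·[0.5864·0.0000 + 0.4136·22.5000] = 8.6773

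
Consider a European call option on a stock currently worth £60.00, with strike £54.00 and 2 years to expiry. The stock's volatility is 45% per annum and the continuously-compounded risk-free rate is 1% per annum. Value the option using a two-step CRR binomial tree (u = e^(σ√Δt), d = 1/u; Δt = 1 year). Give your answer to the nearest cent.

CRR parameters: u = e^(σ√Δt) = e^(0.45·√1) = 1.5683, d = 1/u = 0.6376
Per-period rate: rΔt = 0.01·1 = 0.01, so R = e^0.01 = 1.0101
Risk-neutral probability p = (e^0.01 − 0.6376)/(1.5683 − 0.6376) = 0.3724/0.9307 = 0.4002
Terminal stock prices: S_uu = 147.6, S_ud = 60, S_dd = 24.39
Terminal payoffs (S − K): max(93.58, 0) = 93.58, max(6, 0) = 6, max(-29.61, 0) = 0
Node u (S = 94.1): V_u = e^(−0.01)·[0.4002·93.5762 + 0.5998·6.0000] = 40.6360
Node d (S = 38.26): V_d = e^(−0.01)·[0.4002·6.0000 + 0.5998·0.0000] = 2.3771
Node 0 (S = 60): V_0 = e^(−0.01)·[0.4002·40.6360 + 0.5998·2.3771] = 17.5108

£17.51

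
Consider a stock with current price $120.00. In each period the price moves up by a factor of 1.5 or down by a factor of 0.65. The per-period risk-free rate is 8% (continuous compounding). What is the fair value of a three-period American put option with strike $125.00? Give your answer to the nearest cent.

Risk-neutral probability p = (e^0.08 − 0.65)/(1.5 − 0.65) = 0.4333/0.8500 = 0.5097
Terminal stock prices: S_uuu = 405, S_uud = 175.5, S_udd = 76.05, S_ddd = 32.95
Terminal payoffs (K − S): max(-280, 0) = 0, max(-50.5, 0) = 0, max(48.95, 0) = 48.95, max(92.05, 0) = 92.05
Node uu (S = 270): continuation = e^(−0.08)·[0.5097·0.0000 + 0.4903·0.0000] = 0.0000; exercise value = 0.0000 ≤ continuation, so V_uu = 0.0000
Node ud (S = 117): continuation = e^(−0.08)·[0.5097·0.0000 + 0.4903·48.9500] = 22.1527; exercise value = 8.0000 ≤ continuation, so V_ud = 22.1527
Node dd (S = 50.7): continuation = e^(−0.08)·[0.5097·48.9500 + 0.4903·92.0450] = 64.6895; exercise value = 74.3000 > continuation, so V_dd = 74.3000 (exercise)
Node u (S = 180): continuation = e^(−0.08)·[0.5097·0.0000 + 0.4903·22.1527] = 10.0254; exercise value = 0.0000 ≤ continuation, so V_u = 10.0254
Node d (S = 78): continuation = e^(−0.08)·[0.5097·22.1527 + 0.4903·74.3000] = 44.0492; exercise value = 47.0000 > continuation, so V_d = 47.0000 (exercise)
Node 0 (S = 120): continuation = e^(−0.08)·[0.5097·10.0254 + 0.4903·47.0000] = 25.9878; exercise value = 5.0000 ≤ continuation, so V_0 = 25.9878

$25.99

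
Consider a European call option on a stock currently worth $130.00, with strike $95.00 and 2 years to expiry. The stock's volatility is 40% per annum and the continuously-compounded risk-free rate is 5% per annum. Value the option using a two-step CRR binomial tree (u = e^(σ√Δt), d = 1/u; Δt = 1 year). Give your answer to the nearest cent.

$53.56

CRR parameters: u = e^(σ√Δt) = e^(0.4·√1) = 1.4918, d = 1/u = 0.6703
Per-period rate: rΔt = 0.05·1 = 0.05, so R = e^0.05 = 1.0513
Risk-neutral probability p = (e^0.05 − 0.6703)/(1.4918 − 0.6703) = 0.3810/0.8215 = 0.4637
Terminal stock prices: S_uu = 289.3, S_ud = 130, S_dd = 58.41
Terminal payoffs (S − K): max(194.3, 0) = 194.3, max(35, 0) = 35, max(-36.59, 0) = 0
Node u (S = 193.9): V_u = e^(−0.05)·[0.4637·194.3203 + 0.5363·35.0000] = 103.5704
Node d (S = 87.14): V_d = e^(−0.05)·[0.4637·35.0000 + 0.5363·0.0000] = 15.4388
Node 0 (S = 130): V_0 = e^(−0.05)·[0.4637·103.5704 + 0.5363·15.4388] = 53.5613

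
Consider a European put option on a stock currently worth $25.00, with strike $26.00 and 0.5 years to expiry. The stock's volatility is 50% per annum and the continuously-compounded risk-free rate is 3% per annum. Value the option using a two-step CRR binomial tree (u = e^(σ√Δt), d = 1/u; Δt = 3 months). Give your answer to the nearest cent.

$3.69

CRR parameters: u = e^(σ√Δt) = e^(0.5·√0.25) = 1.2840, d = 1/u = 0.7788
Per-period rate: rΔt = 0.03·0.25 = 0.0075, so R = e^0.0075 = 1.0075
Risk-neutral probability p = (e^0.0075 − 0.7788)/(1.2840 − 0.7788) = 0.2287/0.5052 = 0.4527
Terminal stock prices: S_uu = 41.22, S_ud = 25, S_dd = 15.16
Terminal payoffs (K − S): max(-15.22, 0) = 0, max(1, 0) = 1, max(10.84, 0) = 10.84
Node u (S = 32.1): V_u = e^(−0.0075)·[0.4527·0.0000 + 0.5473·1.0000] = 0.5432
Node d (S = 19.47): V_d = e^(−0.0075)·[0.4527·1.0000 + 0.5473·10.8367] = 6.3357
Node 0 (S = 25): V_0 = e^(−0.0075)·[0.4527·0.5432 + 0.5473·6.3357] = 3.6855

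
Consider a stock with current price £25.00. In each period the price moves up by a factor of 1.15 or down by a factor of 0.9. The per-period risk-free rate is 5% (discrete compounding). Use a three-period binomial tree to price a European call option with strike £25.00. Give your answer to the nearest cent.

£4.20

Risk-neutral probability p = (1 + 0.05 − 0.9)/(1.15 − 0.9) = 0.1500/0.2500 = 0.6000
Terminal stock prices: S_uuu = 38.02, S_uud = 29.76, S_udd = 23.29, S_ddd = 18.23
Terminal payoffs (S − K): max(13.02, 0) = 13.02, max(4.756, 0) = 4.756, max(-1.713, 0) = 0, max(-6.775, 0) = 0
Node uu (S = 33.06): V_uu = 1/1.05·[0.6000·13.0219 + 0.4000·4.7562] = 9.2530
Node ud (S = 25.87): V_ud = 1/1.05·[0.6000·4.7562 + 0.4000·0.0000] = 2.7179
Node dd (S = 20.25): V_dd = 1/1.05·[0.6000·0.0000 + 0.4000·0.0000] = 0.0000
Node u (S = 28.75): V_u = 1/1.05·[0.6000·9.2530 + 0.4000·2.7179] = 6.3228
Node d (S = 22.5): V_d = 1/1.05·[0.6000·2.7179 + 0.4000·0.0000] = 1.5531
Node 0 (S = 25): V_0 = 1/1.05·[0.6000·6.3228 + 0.4000·1.5531] = 4.2047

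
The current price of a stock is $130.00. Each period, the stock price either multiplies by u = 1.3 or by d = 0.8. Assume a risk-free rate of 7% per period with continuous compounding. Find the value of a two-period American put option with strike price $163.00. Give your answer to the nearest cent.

$33.00

Risk-neutral probability p = (e^0.07 − 0.8)/(1.3 − 0.8) = 0.2725/0.5000 = 0.5450
Terminal stock prices: S_uu = 219.7, S_ud = 135.2, S_dd = 83.2
Terminal payoffs (K − S): max(-56.7, 0) = 0, max(27.8, 0) = 27.8, max(79.8, 0) = 79.8
Node u (S = 169): continuation = e^(−0.07)·[0.5450·0.0000 + 0.4550·27.8000] = 11.7934; exercise value = 0.0000 ≤ continuation, so V_u = 11.7934
Node d (S = 104): continuation = e^(−0.07)·[0.5450·27.8000 + 0.4550·79.8000] = 47.9802; exercise value = 59.0000 > continuation, so V_d = 59.0000 (exercise)
Node 0 (S = 130): continuation = e^(−0.07)·[0.5450·11.7934 + 0.4550·59.0000] = 31.0223; exercise value = 33.0000 > continuation, so V_0 = 33.0000 (exercise)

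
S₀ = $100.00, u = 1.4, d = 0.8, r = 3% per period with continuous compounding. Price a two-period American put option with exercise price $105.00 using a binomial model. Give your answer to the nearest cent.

Risk-neutral probability p = (e^0.03 − 0.8)/(1.4 − 0.8) = 0.2305/0.6000 = 0.3841
Terminal stock prices: S_uu = 196, S_ud = 112, S_dd = 64
Terminal payoffs (K − S): max(-91, 0) = 0, max(-7, 0) = 0, max(41, 0) = 41
Node u (S = 140): continuation = e^(−0.03)·[0.3841·0.0000 + 0.6159·0.0000] = 0.0000; exercise value = 0.0000 ≤ continuation, so V_u = 0.0000
Node d (S = 80): continuation = e^(−0.03)·[0.3841·0.0000 + 0.6159·41.0000] = 24.5060; exercise value = 25.0000 > continuation, so V_d = 25.0000 (exercise)
Node 0 (S = 100): continuation = e^(−0.03)·[0.3841·0.0000 + 0.6159·25.0000] = 14.9427; exercise value = 5.0000 ≤ continuation, so V_0 = 14.9427

$14.94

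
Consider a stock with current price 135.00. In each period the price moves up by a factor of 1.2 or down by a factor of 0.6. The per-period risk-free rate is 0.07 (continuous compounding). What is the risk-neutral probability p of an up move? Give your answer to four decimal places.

Risk-neutral probability p = (e^0.07 − 0.6)/(1.2 − 0.6) = 0.4725/0.6000 = 0.7875

p = 0.7875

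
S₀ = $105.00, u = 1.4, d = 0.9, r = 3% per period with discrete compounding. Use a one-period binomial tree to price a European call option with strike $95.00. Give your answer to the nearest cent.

Risk-neutral probability p = (1 + 0.03 − 0.9)/(1.4 − 0.9) = 0.1300/0.5000 = 0.2600
Terminal stock prices: S_u = 147, S_d = 94.5
Terminal payoffs (S − K): max(52, 0) = 52, max(-0.5, 0) = 0
Node 0 (S = 105): V_0 = 1/1.03·[0.2600·52.0000 + 0.7400·0.0000] = 13.1262

$13.13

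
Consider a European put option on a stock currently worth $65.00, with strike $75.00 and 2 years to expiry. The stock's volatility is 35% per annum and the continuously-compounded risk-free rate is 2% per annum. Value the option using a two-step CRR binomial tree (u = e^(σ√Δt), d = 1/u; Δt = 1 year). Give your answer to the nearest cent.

CRR parameters: u = e^(σ√Δt) = e^(0.35·√1) = 1.4191, d = 1/u = 0.7047
Per-period rate: rΔt = 0.02·1 = 0.02, so R = e^0.02 = 1.0202
Risk-neutral probability p = (e^0.02 − 0.7047)/(1.4191 − 0.7047) = 0.3155/0.7144 = 0.4417
Terminal stock prices: S_uu = 130.9, S_ud = 65, S_dd = 32.28
Terminal payoffs (K − S): max(-55.89, 0) = 0, max(10, 0) = 10, max(42.72, 0) = 42.72
Node u (S = 92.24): V_u = e^(−0.02)·[0.4417·0.0000 + 0.5583·10.0000] = 5.4728
Node d (S = 45.8): V_d = e^(−0.02)·[0.4417·10.0000 + 0.5583·42.7220] = 27.7102
Node 0 (S = 65): V_0 = e^(−0.02)·[0.4417·5.4728 + 0.5583·27.7102] = 17.5346

$17.53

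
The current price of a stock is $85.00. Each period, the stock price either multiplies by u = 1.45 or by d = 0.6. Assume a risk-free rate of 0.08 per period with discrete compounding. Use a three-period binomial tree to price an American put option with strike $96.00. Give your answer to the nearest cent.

$22.78

Risk-neutral probability p = (1 + 0.08 − 0.6)/(1.45 − 0.6) = 0.4800/0.8500 = 0.5647
Terminal stock prices: S_uuu = 259.1, S_uud = 107.2, S_udd = 44.37, S_ddd = 18.36
Terminal payoffs (K − S): max(-163.1, 0) = 0, max(-11.23, 0) = 0, max(51.63, 0) = 51.63, max(77.64, 0) = 77.64
Node uu (S = 178.7): continuation = 1/1.08·[0.5647·0.0000 + 0.4353·0.0000] = 0.0000; exercise value = 0.0000 ≤ continuation, so V_uu = 0.0000
Node ud (S = 73.95): continuation = 1/1.08·[0.5647·0.0000 + 0.4353·51.6300] = 20.8095; exercise value = 22.0500 > continuation, so V_ud = 22.0500 (exercise)
Node dd (S = 30.6): continuation = 1/1.08·[0.5647·51.6300 + 0.4353·77.6400] = 58.2889; exercise value = 65.4000 > continuation, so V_dd = 65.4000 (exercise)
Node u (S = 123.2): continuation = 1/1.08·[0.5647·0.0000 + 0.4353·22.0500] = 8.8873; exercise value = 0.0000 ≤ continuation, so V_u = 8.8873
Node d (S = 51): continuation = 1/1.08·[0.5647·22.0500 + 0.4353·65.4000] = 37.8889; exercise value = 45.0000 > continuation, so V_d = 45.0000 (exercise)
Node 0 (S = 85): continuation = 1/1.08·[0.5647·8.8873 + 0.4353·45.0000] = 22.7842; exercise value = 11.0000 ≤ continuation, so V_0 = 22.7842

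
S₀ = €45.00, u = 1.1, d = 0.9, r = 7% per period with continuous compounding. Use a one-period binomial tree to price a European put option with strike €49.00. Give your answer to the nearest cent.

€1.09

Risk-neutral probability p = (e^0.07 − 0.9)/(1.1 − 0.9) = 0.1725/0.2000 = 0.8625
Terminal stock prices: S_u = 49.5, S_d = 40.5
Terminal payoffs (K − S): max(-0.5, 0) = 0, max(8.5, 0) = 8.5
Node 0 (S = 45): V_0 = e^(−0.07)·[0.8625·0.0000 + 0.1375·8.5000] = 1.0894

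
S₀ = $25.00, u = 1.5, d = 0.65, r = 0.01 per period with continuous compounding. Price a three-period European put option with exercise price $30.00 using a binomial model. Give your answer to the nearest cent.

$10.10

Risk-neutral probability p = (e^0.01 − 0.65)/(1.5 − 0.65) = 0.3601/0.8500 = 0.4236
Terminal stock prices: S_uuu = 84.38, S_uud = 36.56, S_udd = 15.84, S_ddd = 6.866
Terminal payoffs (K − S): max(-54.38, 0) = 0, max(-6.562, 0) = 0, max(14.16, 0) = 14.16, max(23.13, 0) = 23.13
Node uu (S = 56.25): V_uu = e^(−0.01)·[0.4236·0.0000 + 0.5764·0.0000] = 0.0000
Node ud (S = 24.38): V_ud = e^(−0.01)·[0.4236·0.0000 + 0.5764·14.1562] = 8.0786
Node dd (S = 10.56): V_dd = e^(−0.01)·[0.4236·14.1562 + 0.5764·23.1344] = 19.1390
Node u (S = 37.5): V_u = e^(−0.01)·[0.4236·0.0000 + 0.5764·8.0786] = 4.6103
Node d (S = 16.25): V_d = e^(−0.01)·[0.4236·8.0786 + 0.5764·19.1390] = 14.3101
Node 0 (S = 25): V_0 = e^(−0.01)·[0.4236·4.6103 + 0.5764·14.3101] = 10.0999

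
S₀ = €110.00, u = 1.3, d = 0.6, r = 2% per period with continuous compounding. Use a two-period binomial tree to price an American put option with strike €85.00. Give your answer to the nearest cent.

Risk-neutral probability p = (e^0.02 − 0.6)/(1.3 − 0.6) = 0.4202/0.7000 = 0.6003
Terminal stock prices: S_uu = 185.9, S_ud = 85.8, S_dd = 39.6
Terminal payoffs (K − S): max(-100.9, 0) = 0, max(-0.8, 0) = 0, max(45.4, 0) = 45.4
Node u (S = 143): continuation = e^(−0.02)·[0.6003·0.0000 + 0.3997·0.0000] = 0.0000; exercise value = 0.0000 ≤ continuation, so V_u = 0.0000
Node d (S = 66): continuation = e^(−0.02)·[0.6003·0.0000 + 0.3997·45.4000] = 17.7876; exercise value = 19.0000 > continuation, so V_d = 19.0000 (exercise)
Node 0 (S = 110): continuation = e^(−0.02)·[0.6003·0.0000 + 0.3997·19.0000] = 7.4442; exercise value = 0.0000 ≤ continuation, so V_0 = 7.4442

€7.44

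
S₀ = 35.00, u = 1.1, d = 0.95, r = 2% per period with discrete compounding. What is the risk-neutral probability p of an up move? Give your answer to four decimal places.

Risk-neutral probability p = (1 + 0.02 − 0.95)/(1.1 − 0.95) = 0.0700/0.1500 = 0.4667

p = 0.4667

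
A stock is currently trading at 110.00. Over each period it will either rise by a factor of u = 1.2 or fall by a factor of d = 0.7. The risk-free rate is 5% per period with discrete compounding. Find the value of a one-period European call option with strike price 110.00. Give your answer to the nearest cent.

Risk-neutral probability p = (1 + 0.05 − 0.7)/(1.2 − 0.7) = 0.3500/0.5000 = 0.7000
Terminal stock prices: S_u = 132, S_d = 77
Terminal payoffs (S − K): max(22, 0) = 22, max(-33, 0) = 0
Node 0 (S = 110): V_0 = 1/1.05·[0.7000·22.0000 + 0.3000·0.0000] = 14.6667

14.67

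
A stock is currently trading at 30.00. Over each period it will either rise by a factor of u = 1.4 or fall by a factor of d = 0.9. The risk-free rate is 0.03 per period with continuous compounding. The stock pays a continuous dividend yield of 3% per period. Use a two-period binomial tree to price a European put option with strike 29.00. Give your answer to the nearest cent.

Per-period risk-free factor R = e^0.03 = 1.0305; dividend-adjusted growth = e^(0.03−0.03) = 1.0000.
Risk-neutral probability p = (1.0000 − 0.9)/(1.4 − 0.9) = 0.1000/0.5000 = 0.2000
Terminal stock prices: S_uu = 58.8, S_ud = 37.8, S_dd = 24.3
Terminal payoffs (K − S): max(-29.8, 0) = 0, max(-8.8, 0) = 0, max(4.7, 0) = 4.7
Node u (S = 42): V_u = e^(−0.03)·[0.2000·0.0000 + 0.8000·0.0000] = 0.0000
Node d (S = 27): V_d = e^(−0.03)·[0.2000·0.0000 + 0.8000·4.7000] = 3.6489
Node 0 (S = 30): V_0 = e^(−0.03)·[0.2000·0.0000 + 0.8000·3.6489] = 2.8328

2.83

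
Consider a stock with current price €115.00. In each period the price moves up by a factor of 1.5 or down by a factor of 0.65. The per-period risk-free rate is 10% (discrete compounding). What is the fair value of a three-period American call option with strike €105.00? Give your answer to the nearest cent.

Risk-neutral probability p = (1 + 0.1 − 0.65)/(1.5 − 0.65) = 0.4500/0.8500 = 0.5294
Terminal stock prices: S_uuu = 388.1, S_uud = 168.2, S_udd = 72.88, S_ddd = 31.58
Terminal payoffs (S − K): max(283.1, 0) = 283.1, max(63.19, 0) = 63.19, max(-32.12, 0) = 0, max(-73.42, 0) = 0
Node uu (S = 258.8): continuation = 1/1.1·[0.5294·283.1250 + 0.4706·63.1875] = 163.2955; exercise value = 153.7500 ≤ continuation, so V_uu = 163.2955
Node ud (S = 112.1): continuation = 1/1.1·[0.5294·63.1875 + 0.4706·0.0000] = 30.4111; exercise value = 7.1250 ≤ continuation, so V_ud = 30.4111
Node dd (S = 48.59): continuation = 1/1.1·[0.5294·0.0000 + 0.4706·0.0000] = 0.0000; exercise value = 0.0000 ≤ continuation, so V_dd = 0.0000
Node u (S = 172.5): continuation = 1/1.1·[0.5294·163.2955 + 0.4706·30.4111] = 91.6015; exercise value = 67.5000 ≤ continuation, so V_u = 91.6015
Node d (S = 74.75): continuation = 1/1.1·[0.5294·30.4111 + 0.4706·0.0000] = 14.6364; exercise value = 0.0000 ≤ continuation, so V_d = 14.6364
Node 0 (S = 115): continuation = 1/1.1·[0.5294·91.6015 + 0.4706·14.6364] = 50.3478; exercise value = 10.0000 ≤ continuation, so V_0 = 50.3478

€50.35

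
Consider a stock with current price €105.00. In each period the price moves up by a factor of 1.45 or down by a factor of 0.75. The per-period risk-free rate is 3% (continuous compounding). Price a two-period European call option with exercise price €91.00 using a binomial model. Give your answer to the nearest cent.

€30.10

Risk-neutral probability p = (e^0.03 − 0.75)/(1.45 − 0.75) = 0.2805/0.7000 = 0.4006
Terminal stock prices: S_uu = 220.8, S_ud = 114.2, S_dd = 59.06
Terminal payoffs (S − K): max(129.8, 0) = 129.8, max(23.19, 0) = 23.19, max(-31.94, 0) = 0
Node u (S = 152.2): V_u = e^(−0.03)·[0.4006·129.7625 + 0.5994·23.1875] = 63.9395
Node d (S = 78.75): V_d = e^(−0.03)·[0.4006·23.1875 + 0.5994·0.0000] = 9.0155
Node 0 (S = 105): V_0 = e^(−0.03)·[0.4006·63.9395 + 0.5994·9.0155] = 30.1039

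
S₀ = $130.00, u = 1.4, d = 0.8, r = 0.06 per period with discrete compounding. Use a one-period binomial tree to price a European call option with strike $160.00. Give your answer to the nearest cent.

Risk-neutral probability p = (1 + 0.06 − 0.8)/(1.4 − 0.8) = 0.2600/0.6000 = 0.4333
Terminal stock prices: S_u = 182, S_d = 104
Terminal payoffs (S − K): max(22, 0) = 22, max(-56, 0) = 0
Node 0 (S = 130): V_0 = 1/1.06·[0.4333·22.0000 + 0.5667·0.0000] = 8.9937

$8.99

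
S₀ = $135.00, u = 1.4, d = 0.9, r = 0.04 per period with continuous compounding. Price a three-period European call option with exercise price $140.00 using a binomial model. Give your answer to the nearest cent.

Risk-neutral probability p = (e^0.04 − 0.9)/(1.4 − 0.9) = 0.1408/0.5000 = 0.2816
Terminal stock prices: S_uuu = 370.4, S_uud = 238.1, S_udd = 153.1, S_ddd = 98.42
Terminal payoffs (S − K): max(230.4, 0) = 230.4, max(98.14, 0) = 98.14, max(13.09, 0) = 13.09, max(-41.58, 0) = 0
Node uu (S = 264.6): V_uu = e^(−0.04)·[0.2816·230.4400 + 0.7184·98.1400] = 130.0895
Node ud (S = 170.1): V_ud = e^(−0.04)·[0.2816·98.1400 + 0.7184·13.0900] = 35.5895
Node dd (S = 109.4): V_dd = e^(−0.04)·[0.2816·13.0900 + 0.7184·0.0000] = 3.5419
Node u (S = 189): V_u = e^(−0.04)·[0.2816·130.0895 + 0.7184·35.5895] = 59.7637
Node d (S = 121.5): V_d = e^(−0.04)·[0.2816·35.5895 + 0.7184·3.5419] = 12.0744
Node 0 (S = 135): V_0 = e^(−0.04)·[0.2816·59.7637 + 0.7184·12.0744] = 24.5047

$24.50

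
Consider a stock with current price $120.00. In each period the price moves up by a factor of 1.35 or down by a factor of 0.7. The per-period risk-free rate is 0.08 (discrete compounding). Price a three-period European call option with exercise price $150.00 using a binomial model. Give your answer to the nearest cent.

$24.08

Risk-neutral probability p = (1 + 0.08 − 0.7)/(1.35 − 0.7) = 0.3800/0.6500 = 0.5846
Terminal stock prices: S_uuu = 295.2, S_uud = 153.1, S_udd = 79.38, S_ddd = 41.16
Terminal payoffs (S − K): max(145.2, 0) = 145.2, max(3.09, 0) = 3.09, max(-70.62, 0) = 0, max(-108.8, 0) = 0
Node uu (S = 218.7): V_uu = 1/1.08·[0.5846·145.2450 + 0.4154·3.0900] = 79.8111
Node ud (S = 113.4): V_ud = 1/1.08·[0.5846·3.0900 + 0.4154·0.0000] = 1.6726
Node dd (S = 58.8): V_dd = 1/1.08·[0.5846·0.0000 + 0.4154·0.0000] = 0.0000
Node u (S = 162): V_u = 1/1.08·[0.5846·79.8111 + 0.4154·1.6726] = 43.8459
Node d (S = 84): V_d = 1/1.08·[0.5846·1.6726 + 0.4154·0.0000] = 0.9054
Node 0 (S = 120): V_0 = 1/1.08·[0.5846·43.8459 + 0.4154·0.9054] = 24.0825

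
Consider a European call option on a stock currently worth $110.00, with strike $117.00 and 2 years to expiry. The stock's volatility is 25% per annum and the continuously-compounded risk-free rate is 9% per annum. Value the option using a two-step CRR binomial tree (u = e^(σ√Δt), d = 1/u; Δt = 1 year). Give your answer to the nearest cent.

$20.95

CRR parameters: u = e^(σ√Δt) = e^(0.25·√1) = 1.2840, d = 1/u = 0.7788
Per-period rate: rΔt = 0.09·1 = 0.09, so R = e^0.09 = 1.0942
Risk-neutral probability p = (e^0.09 − 0.7788)/(1.2840 − 0.7788) = 0.3154/0.5052 = 0.6242
Terminal stock prices: S_uu = 181.4, S_ud = 110, S_dd = 66.72
Terminal payoffs (S − K): max(64.36, 0) = 64.36, max(-7, 0) = 0, max(-50.28, 0) = 0
Node u (S = 141.2): V_u = e^(−0.09)·[0.6242·64.3593 + 0.3758·0.0000] = 36.7169
Node d (S = 85.67): V_d = e^(−0.09)·[0.6242·0.0000 + 0.3758·0.0000] = 0.0000
Node 0 (S = 110): V_0 = e^(−0.09)·[0.6242·36.7169 + 0.3758·0.0000] = 20.9469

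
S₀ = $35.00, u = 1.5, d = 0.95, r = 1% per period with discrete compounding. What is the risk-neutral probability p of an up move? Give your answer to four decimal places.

p = 0.1091

Risk-neutral probability p = (1 + 0.01 − 0.95)/(1.5 − 0.95) = 0.0600/0.5500 = 0.1091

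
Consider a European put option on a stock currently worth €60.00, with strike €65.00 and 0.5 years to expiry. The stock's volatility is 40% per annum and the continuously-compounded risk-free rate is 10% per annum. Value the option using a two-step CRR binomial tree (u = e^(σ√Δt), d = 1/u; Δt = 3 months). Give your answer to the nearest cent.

CRR parameters: u = e^(σ√Δt) = e^(0.4·√0.25) = 1.2214, d = 1/u = 0.8187
Per-period rate: rΔt = 0.1·0.25 = 0.025, so R = e^0.025 = 1.0253
Risk-neutral probability p = (e^0.025 − 0.8187)/(1.2214 − 0.8187) = 0.2066/0.4027 = 0.5130
Terminal stock prices: S_uu = 89.51, S_ud = 60, S_dd = 40.22
Terminal payoffs (K − S): max(-24.51, 0) = 0, max(5, 0) = 5, max(24.78, 0) = 24.78
Node u (S = 73.28): V_u = e^(−0.025)·[0.5130·0.0000 + 0.4870·5.0000] = 2.3747
Node d (S = 49.12): V_d = e^(−0.025)·[0.5130·5.0000 + 0.4870·24.7808] = 14.2713
Node 0 (S = 60): V_0 = e^(−0.025)·[0.5130·2.3747 + 0.4870·14.2713] = 7.9663

€7.97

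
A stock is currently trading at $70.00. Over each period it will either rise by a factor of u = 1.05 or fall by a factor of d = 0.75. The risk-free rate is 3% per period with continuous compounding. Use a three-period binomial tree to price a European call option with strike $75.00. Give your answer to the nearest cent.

Risk-neutral probability p = (e^0.03 − 0.75)/(1.05 − 0.75) = 0.2805/0.3000 = 0.9348
Terminal stock prices: S_uuu = 81.03, S_uud = 57.88, S_udd = 41.34, S_ddd = 29.53
Terminal payoffs (S − K): max(6.034, 0) = 6.034, max(-17.12, 0) = 0, max(-33.66, 0) = 0, max(-45.47, 0) = 0
Node uu (S = 77.17): V_uu = e^(−0.03)·[0.9348·6.0338 + 0.0652·0.0000] = 5.4739
Node ud (S = 55.12): V_ud = e^(−0.03)·[0.9348·0.0000 + 0.0652·0.0000] = 0.0000
Node dd (S = 39.38): V_dd = e^(−0.03)·[0.9348·0.0000 + 0.0652·0.0000] = 0.0000
Node u (S = 73.5): V_u = e^(−0.03)·[0.9348·5.4739 + 0.0652·0.0000] = 4.9661
Node d (S = 52.5): V_d = e^(−0.03)·[0.9348·0.0000 + 0.0652·0.0000] = 0.0000
Node 0 (S = 70): V_0 = e^(−0.03)·[0.9348·4.9661 + 0.0652·0.0000] = 4.5053

$4.51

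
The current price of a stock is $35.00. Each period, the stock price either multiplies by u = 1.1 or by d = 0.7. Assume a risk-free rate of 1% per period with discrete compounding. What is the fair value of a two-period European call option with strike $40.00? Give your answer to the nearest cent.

Risk-neutral probability p = (1 + 0.01 − 0.7)/(1.1 − 0.7) = 0.3100/0.4000 = 0.7750
Terminal stock prices: S_uu = 42.35, S_ud = 26.95, S_dd = 17.15
Terminal payoffs (S − K): max(2.35, 0) = 2.35, max(-13.05, 0) = 0, max(-22.85, 0) = 0
Node u (S = 38.5): V_u = 1/1.01·[0.7750·2.3500 + 0.2250·0.0000] = 1.8032
Node d (S = 24.5): V_d = 1/1.01·[0.7750·0.0000 + 0.2250·0.0000] = 0.0000
Node 0 (S = 35): V_0 = 1/1.01·[0.7750·1.8032 + 0.2250·0.0000] = 1.3837

$1.38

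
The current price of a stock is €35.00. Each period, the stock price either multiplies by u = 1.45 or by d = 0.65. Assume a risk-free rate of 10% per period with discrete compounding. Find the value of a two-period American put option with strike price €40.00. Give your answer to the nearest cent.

Risk-neutral probability p = (1 + 0.1 − 0.65)/(1.45 − 0.65) = 0.4500/0.8000 = 0.5625
Terminal stock prices: S_uu = 73.59, S_ud = 32.99, S_dd = 14.79
Terminal payoffs (K − S): max(-33.59, 0) = 0, max(7.012, 0) = 7.012, max(25.21, 0) = 25.21
Node u (S = 50.75): continuation = 1/1.1·[0.5625·0.0000 + 0.4375·7.0125] = 2.7891; exercise value = 0.0000 ≤ continuation, so V_u = 2.7891
Node d (S = 22.75): continuation = 1/1.1·[0.5625·7.0125 + 0.4375·25.2125] = 13.6136; exercise value = 17.2500 > continuation, so V_d = 17.2500 (exercise)
Node 0 (S = 35): continuation = 1/1.1·[0.5625·2.7891 + 0.4375·17.2500] = 8.2870; exercise value = 5.0000 ≤ continuation, so V_0 = 8.2870

€8.29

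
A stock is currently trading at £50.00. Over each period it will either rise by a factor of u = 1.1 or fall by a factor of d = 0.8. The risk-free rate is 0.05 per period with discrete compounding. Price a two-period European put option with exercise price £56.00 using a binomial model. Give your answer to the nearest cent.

Risk-neutral probability p = (1 + 0.05 − 0.8)/(1.1 − 0.8) = 0.2500/0.3000 = 0.8333
Terminal stock prices: S_uu = 60.5, S_ud = 44, S_dd = 32
Terminal payoffs (K − S): max(-4.5, 0) = 0, max(12, 0) = 12, max(24, 0) = 24
Node u (S = 55): V_u = 1/1.05·[0.8333·0.0000 + 0.1667·12.0000] = 1.9048
Node d (S = 40): V_d = 1/1.05·[0.8333·12.0000 + 0.1667·24.0000] = 13.3333
Node 0 (S = 50): V_0 = 1/1.05·[0.8333·1.9048 + 0.1667·13.3333] = 3.6281

£3.63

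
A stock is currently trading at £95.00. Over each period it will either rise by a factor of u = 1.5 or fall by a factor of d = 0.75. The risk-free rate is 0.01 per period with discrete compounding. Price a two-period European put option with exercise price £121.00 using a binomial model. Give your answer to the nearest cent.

£34.54

Risk-neutral probability p = (1 + 0.01 − 0.75)/(1.5 − 0.75) = 0.2600/0.7500 = 0.3467
Terminal stock prices: S_uu = 213.8, S_ud = 106.9, S_dd = 53.44
Terminal payoffs (K − S): max(-92.75, 0) = 0, max(14.12, 0) = 14.12, max(67.56, 0) = 67.56
Node u (S = 142.5): V_u = 1/1.01·[0.3467·0.0000 + 0.6533·14.1250] = 9.1370
Node d (S = 71.25): V_d = 1/1.01·[0.3467·14.1250 + 0.6533·67.5625] = 48.5520
Node 0 (S = 95): V_0 = 1/1.01·[0.3467·9.1370 + 0.6533·48.5520] = 34.5427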